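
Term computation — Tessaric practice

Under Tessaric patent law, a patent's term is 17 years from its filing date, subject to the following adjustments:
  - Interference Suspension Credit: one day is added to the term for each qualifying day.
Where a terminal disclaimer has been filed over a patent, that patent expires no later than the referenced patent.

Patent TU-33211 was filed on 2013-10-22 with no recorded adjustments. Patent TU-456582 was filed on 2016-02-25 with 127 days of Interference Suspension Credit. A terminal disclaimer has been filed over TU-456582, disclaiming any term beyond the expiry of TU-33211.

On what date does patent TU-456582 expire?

2030-10-22

Natural term of TU-456582:
  Base: filing + 17 years → 25 February 2033.
  Interference Suspension Credit: +127 days → 2 July 2033.
Expiry of referenced patent TU-33211:
  Base: filing + 17 years → 22 October 2030.
Terminal disclaimer: TU-456582 expires on the earlier of 2 July 2033 and 22 October 2030.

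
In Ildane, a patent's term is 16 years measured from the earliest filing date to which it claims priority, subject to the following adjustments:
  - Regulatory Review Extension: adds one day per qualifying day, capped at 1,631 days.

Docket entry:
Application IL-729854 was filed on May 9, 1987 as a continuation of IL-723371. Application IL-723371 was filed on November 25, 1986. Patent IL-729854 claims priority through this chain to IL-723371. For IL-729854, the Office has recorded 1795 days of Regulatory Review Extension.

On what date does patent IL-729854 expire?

May 14, 2007

Earliest priority filing: 25 November 1986.
Base term: 25 November 1986 + 16 years → 25 November 2002.
Regulatory Review Extension: 1795 days claimed exceeds the 1631-day cap, so +1631 days → 14 May 2007.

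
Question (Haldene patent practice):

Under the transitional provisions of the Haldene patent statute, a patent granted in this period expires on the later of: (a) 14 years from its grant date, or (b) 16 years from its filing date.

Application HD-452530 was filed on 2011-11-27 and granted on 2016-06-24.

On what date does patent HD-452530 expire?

2030-06-24

(a) grant + 14 years → 24 June 2030.
(b) filing + 16 years → 27 November 2027.
Later of the two: 24 June 2030.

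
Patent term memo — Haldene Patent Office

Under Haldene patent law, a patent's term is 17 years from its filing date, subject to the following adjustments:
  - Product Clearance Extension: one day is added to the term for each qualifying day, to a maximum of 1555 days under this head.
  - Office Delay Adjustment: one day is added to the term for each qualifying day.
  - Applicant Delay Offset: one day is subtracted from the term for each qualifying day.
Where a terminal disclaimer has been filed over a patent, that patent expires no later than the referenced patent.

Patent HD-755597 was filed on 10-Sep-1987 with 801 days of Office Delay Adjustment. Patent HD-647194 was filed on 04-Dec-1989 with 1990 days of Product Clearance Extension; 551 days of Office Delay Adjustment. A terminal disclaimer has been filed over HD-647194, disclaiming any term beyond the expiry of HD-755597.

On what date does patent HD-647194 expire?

November 20, 2006

Natural term of HD-647194:
  Base: filing + 17 years → 4 December 2006.
  Product Clearance Extension: 1990 days claimed exceeds the 1555-day cap, so +1555 days → 8 March 2011.
  Office Delay Adjustment: +551 days → 9 September 2012.
Expiry of referenced patent HD-755597:
  Base: filing + 17 years → 10 September 2004.
  Office Delay Adjustment: +801 days → 20 November 2006.
Terminal disclaimer: HD-647194 expires on the earlier of 9 September 2012 and 20 November 2006.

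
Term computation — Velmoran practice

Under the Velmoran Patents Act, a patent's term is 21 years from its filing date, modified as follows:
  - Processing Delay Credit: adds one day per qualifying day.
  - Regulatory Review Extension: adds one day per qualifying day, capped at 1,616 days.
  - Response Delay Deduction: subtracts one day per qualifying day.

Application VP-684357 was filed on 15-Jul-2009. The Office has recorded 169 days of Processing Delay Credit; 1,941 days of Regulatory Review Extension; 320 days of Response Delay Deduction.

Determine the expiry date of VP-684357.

Base term: filing date + 21 years → 15 July 2030.
Processing Delay Credit: +169 days → 31 December 2030.
Regulatory Review Extension: 1941 days claimed exceeds the 1616-day cap, so +1616 days → 4 June 2035.
Response Delay Deduction: −320 days → 19 July 2034.

July 19, 2034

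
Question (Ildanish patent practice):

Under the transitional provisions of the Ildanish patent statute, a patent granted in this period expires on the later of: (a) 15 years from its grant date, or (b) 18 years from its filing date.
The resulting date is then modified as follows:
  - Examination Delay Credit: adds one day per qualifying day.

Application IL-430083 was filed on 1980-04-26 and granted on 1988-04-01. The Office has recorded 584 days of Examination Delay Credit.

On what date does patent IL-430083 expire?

2004-11-05

(a) grant + 15 years → 1 April 2003.
(b) filing + 18 years → 26 April 1998.
Later of the two: 1 April 2003.
Examination Delay Credit: +584 days → 5 November 2004.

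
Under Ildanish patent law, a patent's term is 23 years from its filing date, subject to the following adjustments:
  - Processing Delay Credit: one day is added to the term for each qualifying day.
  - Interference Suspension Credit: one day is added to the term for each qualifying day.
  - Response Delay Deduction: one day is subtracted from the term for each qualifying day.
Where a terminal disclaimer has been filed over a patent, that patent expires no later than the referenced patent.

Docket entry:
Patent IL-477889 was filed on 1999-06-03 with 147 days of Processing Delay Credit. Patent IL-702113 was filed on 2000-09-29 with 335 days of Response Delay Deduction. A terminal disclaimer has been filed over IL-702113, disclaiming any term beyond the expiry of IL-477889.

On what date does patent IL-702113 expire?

Natural term of IL-702113:
  Base: filing + 23 years → 29 September 2023.
  Response Delay Deduction: −335 days → 29 October 2022.
Expiry of referenced patent IL-477889:
  Base: filing + 23 years → 3 June 2022.
  Processing Delay Credit: +147 days → 28 October 2022.
Terminal disclaimer: IL-702113 expires on the earlier of 29 October 2022 and 28 October 2022.

October 28, 2022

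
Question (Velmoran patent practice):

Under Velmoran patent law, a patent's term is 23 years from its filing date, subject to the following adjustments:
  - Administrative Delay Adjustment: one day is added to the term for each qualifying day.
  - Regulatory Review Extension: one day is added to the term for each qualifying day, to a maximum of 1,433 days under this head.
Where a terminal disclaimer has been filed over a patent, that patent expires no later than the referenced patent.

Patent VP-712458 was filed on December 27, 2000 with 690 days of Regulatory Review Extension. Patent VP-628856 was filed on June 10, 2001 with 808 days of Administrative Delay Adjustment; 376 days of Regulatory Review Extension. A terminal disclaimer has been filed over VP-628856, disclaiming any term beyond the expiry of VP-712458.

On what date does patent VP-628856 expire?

2025-11-16

Natural term of VP-628856:
  Base: filing + 23 years → 10 June 2024.
  Administrative Delay Adjustment: +808 days → 27 August 2026.
  Regulatory Review Extension: 376 days (within the 1433-day cap) → +376 days → 7 September 2027.
Expiry of referenced patent VP-712458:
  Base: filing + 23 years → 27 December 2023.
  Regulatory Review Extension: 690 days (within the 1433-day cap) → +690 days → 16 November 2025.
Terminal disclaimer: VP-628856 expires on the earlier of 7 September 2027 and 16 November 2025.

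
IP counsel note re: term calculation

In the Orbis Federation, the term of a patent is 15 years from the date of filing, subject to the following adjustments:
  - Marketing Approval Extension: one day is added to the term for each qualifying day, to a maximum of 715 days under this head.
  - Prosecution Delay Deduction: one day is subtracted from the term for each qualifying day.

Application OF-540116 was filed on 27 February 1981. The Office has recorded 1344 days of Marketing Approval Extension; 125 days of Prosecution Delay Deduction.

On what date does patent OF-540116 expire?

1997-10-09

Base term: filing date + 15 years → 27 February 1996.
Marketing Approval Extension: 1344 days claimed exceeds the 715-day cap, so +715 days → 11 February 1998.
Prosecution Delay Deduction: −125 days → 9 October 1997.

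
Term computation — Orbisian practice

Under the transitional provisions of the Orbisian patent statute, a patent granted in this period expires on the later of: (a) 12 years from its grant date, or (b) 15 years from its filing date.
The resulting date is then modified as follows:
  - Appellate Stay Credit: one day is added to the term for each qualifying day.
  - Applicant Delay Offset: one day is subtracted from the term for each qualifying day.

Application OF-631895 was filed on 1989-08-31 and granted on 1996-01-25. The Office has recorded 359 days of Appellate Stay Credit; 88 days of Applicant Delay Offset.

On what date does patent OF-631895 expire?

2008-10-22

(a) grant + 12 years → 25 January 2008.
(b) filing + 15 years → 31 August 2004.
Later of the two: 25 January 2008.
Appellate Stay Credit: +359 days → 18 January 2009.
Applicant Delay Offset: −88 days → 22 October 2008.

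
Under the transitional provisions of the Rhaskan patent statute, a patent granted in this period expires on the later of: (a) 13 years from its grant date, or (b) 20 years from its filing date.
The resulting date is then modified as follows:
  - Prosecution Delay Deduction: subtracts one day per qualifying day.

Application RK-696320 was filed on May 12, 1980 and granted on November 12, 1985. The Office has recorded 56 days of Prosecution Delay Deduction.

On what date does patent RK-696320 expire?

2000-03-17

(a) grant + 13 years → 12 November 1998.
(b) filing + 20 years → 12 May 2000.
Later of the two: 12 May 2000.
Prosecution Delay Deduction: −56 days → 17 March 2000.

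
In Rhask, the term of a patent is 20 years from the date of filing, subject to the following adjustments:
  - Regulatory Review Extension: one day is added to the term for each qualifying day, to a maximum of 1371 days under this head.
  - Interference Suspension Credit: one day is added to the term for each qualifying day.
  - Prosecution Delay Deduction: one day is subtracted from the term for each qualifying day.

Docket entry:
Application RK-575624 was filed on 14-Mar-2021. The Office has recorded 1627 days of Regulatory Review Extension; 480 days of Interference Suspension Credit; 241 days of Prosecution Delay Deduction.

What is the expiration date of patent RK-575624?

August 10, 2045

Base term: filing date + 20 years → 14 March 2041.
Regulatory Review Extension: 1627 days claimed exceeds the 1371-day cap, so +1371 days → 14 December 2044.
Interference Suspension Credit: +480 days → 8 April 2046.
Prosecution Delay Deduction: −241 days → 10 August 2045.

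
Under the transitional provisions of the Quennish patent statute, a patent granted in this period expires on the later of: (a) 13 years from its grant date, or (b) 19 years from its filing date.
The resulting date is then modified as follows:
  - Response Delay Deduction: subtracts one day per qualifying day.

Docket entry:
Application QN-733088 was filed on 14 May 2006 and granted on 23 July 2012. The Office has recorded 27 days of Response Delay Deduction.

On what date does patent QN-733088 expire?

(a) grant + 13 years → 23 July 2025.
(b) filing + 19 years → 14 May 2025.
Later of the two: 23 July 2025.
Response Delay Deduction: −27 days → 26 June 2025.

June 26, 2025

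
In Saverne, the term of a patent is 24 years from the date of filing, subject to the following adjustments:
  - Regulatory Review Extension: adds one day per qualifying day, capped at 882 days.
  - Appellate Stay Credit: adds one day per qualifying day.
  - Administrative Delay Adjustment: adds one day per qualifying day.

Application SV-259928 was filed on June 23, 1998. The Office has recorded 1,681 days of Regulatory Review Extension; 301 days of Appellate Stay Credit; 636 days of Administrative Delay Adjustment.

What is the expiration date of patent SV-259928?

2027-06-16

Base term: filing date + 24 years → 23 June 2022.
Regulatory Review Extension: 1681 days claimed exceeds the 882-day cap, so +882 days → 21 November 2024.
Appellate Stay Credit: +301 days → 18 September 2025.
Administrative Delay Adjustment: +636 days → 16 June 2027.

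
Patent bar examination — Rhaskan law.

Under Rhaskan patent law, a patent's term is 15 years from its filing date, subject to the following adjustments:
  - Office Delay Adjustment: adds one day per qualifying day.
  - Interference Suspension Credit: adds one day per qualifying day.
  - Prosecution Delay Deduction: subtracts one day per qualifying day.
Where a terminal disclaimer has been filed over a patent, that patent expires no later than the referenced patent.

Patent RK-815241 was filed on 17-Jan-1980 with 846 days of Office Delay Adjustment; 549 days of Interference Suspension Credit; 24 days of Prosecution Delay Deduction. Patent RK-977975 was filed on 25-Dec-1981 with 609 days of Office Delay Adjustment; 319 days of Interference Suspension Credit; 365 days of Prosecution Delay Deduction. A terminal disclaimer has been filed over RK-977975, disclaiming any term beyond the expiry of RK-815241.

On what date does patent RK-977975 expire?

Natural term of RK-977975:
  Base: filing + 15 years → 25 December 1996.
  Office Delay Adjustment: +609 days → 26 August 1998.
  Interference Suspension Credit: +319 days → 11 July 1999.
  Prosecution Delay Deduction: −365 days → 11 July 1998.
Expiry of referenced patent RK-815241:
  Base: filing + 15 years → 17 January 1995.
  Office Delay Adjustment: +846 days → 12 May 1997.
  Interference Suspension Credit: +549 days → 12 November 1998.
  Prosecution Delay Deduction: −24 days → 19 October 1998.
Terminal disclaimer: RK-977975 expires on the earlier of 11 July 1998 and 19 October 1998.

July 11, 1998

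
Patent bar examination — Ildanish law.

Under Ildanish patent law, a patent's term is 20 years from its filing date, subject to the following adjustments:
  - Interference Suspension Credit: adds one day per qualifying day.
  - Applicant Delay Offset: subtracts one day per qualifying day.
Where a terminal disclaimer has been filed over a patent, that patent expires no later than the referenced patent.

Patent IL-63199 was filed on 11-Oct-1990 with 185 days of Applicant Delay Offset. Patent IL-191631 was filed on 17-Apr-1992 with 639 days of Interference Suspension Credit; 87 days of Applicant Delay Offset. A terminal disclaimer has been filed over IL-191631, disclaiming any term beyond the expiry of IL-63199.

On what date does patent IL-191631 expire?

Natural term of IL-191631:
  Base: filing + 20 years → 17 April 2012.
  Interference Suspension Credit: +639 days → 16 January 2014.
  Applicant Delay Offset: −87 days → 21 October 2013.
Expiry of referenced patent IL-63199:
  Base: filing + 20 years → 11 October 2010.
  Applicant Delay Offset: −185 days → 9 April 2010.
Terminal disclaimer: IL-191631 expires on the earlier of 21 October 2013 and 9 April 2010.

April 9, 2010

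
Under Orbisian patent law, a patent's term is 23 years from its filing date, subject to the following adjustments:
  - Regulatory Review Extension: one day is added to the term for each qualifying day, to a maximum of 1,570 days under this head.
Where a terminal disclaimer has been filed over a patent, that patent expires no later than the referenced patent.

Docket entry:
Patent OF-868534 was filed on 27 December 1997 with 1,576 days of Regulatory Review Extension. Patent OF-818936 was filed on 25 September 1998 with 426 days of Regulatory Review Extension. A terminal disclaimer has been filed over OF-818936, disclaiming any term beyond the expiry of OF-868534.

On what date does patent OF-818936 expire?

Natural term of OF-818936:
  Base: filing + 23 years → 25 September 2021.
  Regulatory Review Extension: 426 days (within the 1570-day cap) → +426 days → 25 November 2022.
Expiry of referenced patent OF-868534:
  Base: filing + 23 years → 27 December 2020.
  Regulatory Review Extension: 1576 days claimed exceeds the 1570-day cap, so +1570 days → 15 April 2025.
Terminal disclaimer: OF-818936 expires on the earlier of 25 November 2022 and 15 April 2025.

2022-11-25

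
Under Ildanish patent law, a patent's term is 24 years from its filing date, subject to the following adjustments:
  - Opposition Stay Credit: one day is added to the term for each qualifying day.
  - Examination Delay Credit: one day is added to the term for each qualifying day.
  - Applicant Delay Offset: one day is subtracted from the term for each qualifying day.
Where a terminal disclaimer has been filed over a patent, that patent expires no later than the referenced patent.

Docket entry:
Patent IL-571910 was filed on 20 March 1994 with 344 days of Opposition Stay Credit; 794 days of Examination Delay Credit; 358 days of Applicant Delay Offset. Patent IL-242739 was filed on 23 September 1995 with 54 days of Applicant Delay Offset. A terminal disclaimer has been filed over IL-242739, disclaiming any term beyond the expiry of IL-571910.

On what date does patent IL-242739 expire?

2019-07-31

Natural term of IL-242739:
  Base: filing + 24 years → 23 September 2019.
  Applicant Delay Offset: −54 days → 31 July 2019.
Expiry of referenced patent IL-571910:
  Base: filing + 24 years → 20 March 2018.
  Opposition Stay Credit: +344 days → 27 February 2019.
  Examination Delay Credit: +794 days → 1 May 2021.
  Applicant Delay Offset: −358 days → 8 May 2020.
Terminal disclaimer: IL-242739 expires on the earlier of 31 July 2019 and 8 May 2020.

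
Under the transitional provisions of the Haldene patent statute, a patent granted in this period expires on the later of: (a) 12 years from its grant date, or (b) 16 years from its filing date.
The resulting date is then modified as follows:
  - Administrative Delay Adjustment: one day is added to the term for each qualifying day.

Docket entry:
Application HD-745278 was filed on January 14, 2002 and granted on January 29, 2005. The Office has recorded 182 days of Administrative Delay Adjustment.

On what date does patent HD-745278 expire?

July 15, 2018

(a) grant + 12 years → 29 January 2017.
(b) filing + 16 years → 14 January 2018.
Later of the two: 14 January 2018.
Administrative Delay Adjustment: +182 days → 15 July 2018.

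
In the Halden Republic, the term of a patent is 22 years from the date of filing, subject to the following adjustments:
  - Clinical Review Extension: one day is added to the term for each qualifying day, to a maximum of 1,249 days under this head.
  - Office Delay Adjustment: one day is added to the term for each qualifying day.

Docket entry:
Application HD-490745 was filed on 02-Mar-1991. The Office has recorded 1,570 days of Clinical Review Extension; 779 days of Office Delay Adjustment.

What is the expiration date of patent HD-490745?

Base term: filing date + 22 years → 2 March 2013.
Clinical Review Extension: 1570 days claimed exceeds the 1249-day cap, so +1249 days → 2 August 2016.
Office Delay Adjustment: +779 days → 20 September 2018.

September 20, 2018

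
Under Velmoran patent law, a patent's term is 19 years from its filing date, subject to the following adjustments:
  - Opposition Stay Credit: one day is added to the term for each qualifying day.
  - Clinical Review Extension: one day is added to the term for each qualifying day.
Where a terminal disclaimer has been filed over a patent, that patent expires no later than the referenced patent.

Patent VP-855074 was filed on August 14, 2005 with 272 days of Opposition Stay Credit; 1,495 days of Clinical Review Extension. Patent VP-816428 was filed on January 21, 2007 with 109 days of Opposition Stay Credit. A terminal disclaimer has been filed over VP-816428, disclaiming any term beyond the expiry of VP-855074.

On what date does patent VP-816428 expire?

2026-05-10

Natural term of VP-816428:
  Base: filing + 19 years → 21 January 2026.
  Opposition Stay Credit: +109 days → 10 May 2026.
Expiry of referenced patent VP-855074:
  Base: filing + 19 years → 14 August 2024.
  Opposition Stay Credit: +272 days → 13 May 2025.
  Clinical Review Extension: +1495 days → 16 June 2029.
Terminal disclaimer: VP-816428 expires on the earlier of 10 May 2026 and 16 June 2029.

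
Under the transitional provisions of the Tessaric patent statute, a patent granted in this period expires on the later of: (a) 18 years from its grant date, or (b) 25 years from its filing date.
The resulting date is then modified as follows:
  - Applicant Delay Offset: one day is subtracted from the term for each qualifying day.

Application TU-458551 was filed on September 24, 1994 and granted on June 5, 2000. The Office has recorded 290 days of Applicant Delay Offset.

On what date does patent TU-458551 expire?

(a) grant + 18 years → 5 June 2018.
(b) filing + 25 years → 24 September 2019.
Later of the two: 24 September 2019.
Applicant Delay Offset: −290 days → 8 December 2018.

2018-12-08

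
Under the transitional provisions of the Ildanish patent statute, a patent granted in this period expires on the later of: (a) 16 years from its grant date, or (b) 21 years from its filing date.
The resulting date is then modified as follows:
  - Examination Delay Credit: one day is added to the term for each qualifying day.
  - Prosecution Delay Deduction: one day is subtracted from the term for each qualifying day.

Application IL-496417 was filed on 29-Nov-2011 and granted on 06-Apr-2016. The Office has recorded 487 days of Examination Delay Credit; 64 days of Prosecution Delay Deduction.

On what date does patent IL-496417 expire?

(a) grant + 16 years → 6 April 2032.
(b) filing + 21 years → 29 November 2032.
Later of the two: 29 November 2032.
Examination Delay Credit: +487 days → 31 March 2034.
Prosecution Delay Deduction: −64 days → 26 January 2034.

2034-01-26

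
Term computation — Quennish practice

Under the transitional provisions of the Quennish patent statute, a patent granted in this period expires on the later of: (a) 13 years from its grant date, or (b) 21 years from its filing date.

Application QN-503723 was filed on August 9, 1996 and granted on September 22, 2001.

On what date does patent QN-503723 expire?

(a) grant + 13 years → 22 September 2014.
(b) filing + 21 years → 9 August 2017.
Later of the two: 9 August 2017.

2017-08-09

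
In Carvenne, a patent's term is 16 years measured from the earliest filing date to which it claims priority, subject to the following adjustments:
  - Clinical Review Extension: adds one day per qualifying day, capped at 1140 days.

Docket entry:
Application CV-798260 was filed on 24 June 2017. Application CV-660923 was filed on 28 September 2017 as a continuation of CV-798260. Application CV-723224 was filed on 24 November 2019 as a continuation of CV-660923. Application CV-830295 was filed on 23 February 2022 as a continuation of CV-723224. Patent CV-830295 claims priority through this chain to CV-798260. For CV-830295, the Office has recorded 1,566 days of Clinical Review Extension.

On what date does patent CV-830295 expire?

2036-08-07

Earliest priority filing: 24 June 2017.
Base term: 24 June 2017 + 16 years → 24 June 2033.
Clinical Review Extension: 1566 days claimed exceeds the 1140-day cap, so +1140 days → 7 August 2036.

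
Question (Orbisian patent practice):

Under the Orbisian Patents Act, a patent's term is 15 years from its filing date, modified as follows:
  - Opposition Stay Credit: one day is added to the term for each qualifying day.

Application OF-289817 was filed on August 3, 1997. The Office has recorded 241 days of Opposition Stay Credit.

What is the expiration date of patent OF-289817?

Base term: filing date + 15 years → 3 August 2012.
Opposition Stay Credit: +241 days → 1 April 2013.

2013-04-01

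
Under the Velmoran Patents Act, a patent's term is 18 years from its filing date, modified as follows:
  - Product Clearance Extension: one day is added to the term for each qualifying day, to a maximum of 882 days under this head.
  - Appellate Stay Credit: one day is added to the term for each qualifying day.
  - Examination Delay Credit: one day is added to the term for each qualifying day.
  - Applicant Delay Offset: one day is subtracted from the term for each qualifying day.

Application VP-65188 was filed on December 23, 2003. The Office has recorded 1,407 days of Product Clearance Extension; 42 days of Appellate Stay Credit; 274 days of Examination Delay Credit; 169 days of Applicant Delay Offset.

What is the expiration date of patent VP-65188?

Base term: filing date + 18 years → 23 December 2021.
Product Clearance Extension: 1407 days claimed exceeds the 882-day cap, so +882 days → 23 May 2024.
Appellate Stay Credit: +42 days → 4 July 2024.
Examination Delay Credit: +274 days → 4 April 2025.
Applicant Delay Offset: −169 days → 17 October 2024.

October 17, 2024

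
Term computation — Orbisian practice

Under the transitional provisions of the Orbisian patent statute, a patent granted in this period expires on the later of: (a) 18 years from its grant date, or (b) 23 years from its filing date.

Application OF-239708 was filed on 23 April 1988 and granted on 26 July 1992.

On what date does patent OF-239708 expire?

(a) grant + 18 years → 26 July 2010.
(b) filing + 23 years → 23 April 2011.
Later of the two: 23 April 2011.

April 23, 2011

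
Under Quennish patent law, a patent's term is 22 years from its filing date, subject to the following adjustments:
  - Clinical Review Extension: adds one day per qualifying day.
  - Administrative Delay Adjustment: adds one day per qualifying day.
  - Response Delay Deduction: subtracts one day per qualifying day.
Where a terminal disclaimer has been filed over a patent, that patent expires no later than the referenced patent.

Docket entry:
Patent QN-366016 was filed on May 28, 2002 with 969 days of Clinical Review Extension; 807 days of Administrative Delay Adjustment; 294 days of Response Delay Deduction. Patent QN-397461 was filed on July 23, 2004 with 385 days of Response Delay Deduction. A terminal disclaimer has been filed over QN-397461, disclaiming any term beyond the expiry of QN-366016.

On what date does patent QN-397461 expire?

Natural term of QN-397461:
  Base: filing + 22 years → 23 July 2026.
  Response Delay Deduction: −385 days → 3 July 2025.
Expiry of referenced patent QN-366016:
  Base: filing + 22 years → 28 May 2024.
  Clinical Review Extension: +969 days → 22 January 2027.
  Administrative Delay Adjustment: +807 days → 8 April 2029.
  Response Delay Deduction: −294 days → 18 June 2028.
Terminal disclaimer: QN-397461 expires on the earlier of 3 July 2025 and 18 June 2028.

July 3, 2025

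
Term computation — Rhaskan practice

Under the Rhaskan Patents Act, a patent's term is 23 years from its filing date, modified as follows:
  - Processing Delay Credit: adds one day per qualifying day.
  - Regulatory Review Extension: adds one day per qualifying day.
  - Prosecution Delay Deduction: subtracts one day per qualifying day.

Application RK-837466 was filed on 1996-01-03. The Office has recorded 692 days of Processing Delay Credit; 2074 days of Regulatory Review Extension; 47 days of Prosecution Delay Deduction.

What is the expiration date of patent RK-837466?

Base term: filing date + 23 years → 3 January 2019.
Processing Delay Credit: +692 days → 25 November 2020.
Regulatory Review Extension: +2074 days → 31 July 2026.
Prosecution Delay Deduction: −47 days → 14 June 2026.

2026-06-14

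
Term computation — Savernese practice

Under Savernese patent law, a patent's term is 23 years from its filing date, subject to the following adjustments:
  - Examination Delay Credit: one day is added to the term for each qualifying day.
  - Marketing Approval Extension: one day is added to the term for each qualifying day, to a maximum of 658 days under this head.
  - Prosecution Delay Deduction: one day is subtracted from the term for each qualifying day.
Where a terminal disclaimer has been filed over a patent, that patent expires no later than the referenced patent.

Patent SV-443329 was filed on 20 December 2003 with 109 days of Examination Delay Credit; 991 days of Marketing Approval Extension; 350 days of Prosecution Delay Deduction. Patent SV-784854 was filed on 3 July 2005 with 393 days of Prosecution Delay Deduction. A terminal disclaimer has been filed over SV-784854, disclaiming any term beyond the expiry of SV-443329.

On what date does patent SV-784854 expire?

2027-06-06

Natural term of SV-784854:
  Base: filing + 23 years → 3 July 2028.
  Prosecution Delay Deduction: −393 days → 6 June 2027.
Expiry of referenced patent SV-443329:
  Base: filing + 23 years → 20 December 2026.
  Examination Delay Credit: +109 days → 8 April 2027.
  Marketing Approval Extension: 991 days claimed exceeds the 658-day cap, so +658 days → 25 January 2029.
  Prosecution Delay Deduction: −350 days → 10 February 2028.
Terminal disclaimer: SV-784854 expires on the earlier of 6 June 2027 and 10 February 2028.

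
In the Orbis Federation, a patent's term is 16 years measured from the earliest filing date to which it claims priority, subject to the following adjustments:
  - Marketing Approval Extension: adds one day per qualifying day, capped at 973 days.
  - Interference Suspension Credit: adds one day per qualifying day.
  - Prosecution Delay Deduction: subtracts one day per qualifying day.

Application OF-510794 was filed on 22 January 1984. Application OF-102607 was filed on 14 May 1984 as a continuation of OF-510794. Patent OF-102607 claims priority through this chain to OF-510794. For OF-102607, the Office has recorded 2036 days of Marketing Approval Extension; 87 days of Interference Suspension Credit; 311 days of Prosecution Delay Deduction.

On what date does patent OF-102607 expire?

Earliest priority filing: 22 January 1984.
Base term: 22 January 1984 + 16 years → 22 January 2000.
Marketing Approval Extension: 2036 days claimed exceeds the 973-day cap, so +973 days → 21 September 2002.
Interference Suspension Credit: +87 days → 17 December 2002.
Prosecution Delay Deduction: −311 days → 9 February 2002.

2002-02-09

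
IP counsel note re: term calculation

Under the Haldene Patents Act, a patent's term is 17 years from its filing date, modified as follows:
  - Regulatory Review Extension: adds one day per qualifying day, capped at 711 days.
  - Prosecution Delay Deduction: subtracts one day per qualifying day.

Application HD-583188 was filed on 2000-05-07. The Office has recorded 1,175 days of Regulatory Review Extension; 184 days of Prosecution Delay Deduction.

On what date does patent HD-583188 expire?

Base term: filing date + 17 years → 7 May 2017.
Regulatory Review Extension: 1175 days claimed exceeds the 711-day cap, so +711 days → 18 April 2019.
Prosecution Delay Deduction: −184 days → 16 October 2018.

October 16, 2018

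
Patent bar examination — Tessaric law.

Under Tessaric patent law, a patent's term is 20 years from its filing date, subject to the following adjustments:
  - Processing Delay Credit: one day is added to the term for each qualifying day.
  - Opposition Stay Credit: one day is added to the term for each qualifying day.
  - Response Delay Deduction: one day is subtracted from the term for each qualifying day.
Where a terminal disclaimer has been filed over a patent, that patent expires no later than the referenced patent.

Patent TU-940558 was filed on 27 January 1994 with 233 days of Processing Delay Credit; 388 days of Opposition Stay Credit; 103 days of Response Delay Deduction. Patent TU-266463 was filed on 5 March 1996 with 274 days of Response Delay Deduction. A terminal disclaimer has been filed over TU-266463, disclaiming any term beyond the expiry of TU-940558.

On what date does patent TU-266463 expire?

Natural term of TU-266463:
  Base: filing + 20 years → 5 March 2016.
  Response Delay Deduction: −274 days → 5 June 2015.
Expiry of referenced patent TU-940558:
  Base: filing + 20 years → 27 January 2014.
  Processing Delay Credit: +233 days → 17 September 2014.
  Opposition Stay Credit: +388 days → 10 October 2015.
  Response Delay Deduction: −103 days → 29 June 2015.
Terminal disclaimer: TU-266463 expires on the earlier of 5 June 2015 and 29 June 2015.

June 5, 2015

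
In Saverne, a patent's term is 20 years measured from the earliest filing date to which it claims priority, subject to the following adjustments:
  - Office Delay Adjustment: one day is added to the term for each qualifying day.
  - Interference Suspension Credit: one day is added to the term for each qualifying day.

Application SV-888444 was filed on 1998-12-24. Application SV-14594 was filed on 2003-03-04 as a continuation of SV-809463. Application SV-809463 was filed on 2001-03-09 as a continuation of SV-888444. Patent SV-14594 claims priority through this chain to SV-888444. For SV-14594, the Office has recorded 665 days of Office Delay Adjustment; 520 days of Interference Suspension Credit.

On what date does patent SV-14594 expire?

Earliest priority filing: 24 December 1998.
Base term: 24 December 1998 + 20 years → 24 December 2018.
Office Delay Adjustment: +665 days → 19 October 2020.
Interference Suspension Credit: +520 days → 23 March 2022.

March 23, 2022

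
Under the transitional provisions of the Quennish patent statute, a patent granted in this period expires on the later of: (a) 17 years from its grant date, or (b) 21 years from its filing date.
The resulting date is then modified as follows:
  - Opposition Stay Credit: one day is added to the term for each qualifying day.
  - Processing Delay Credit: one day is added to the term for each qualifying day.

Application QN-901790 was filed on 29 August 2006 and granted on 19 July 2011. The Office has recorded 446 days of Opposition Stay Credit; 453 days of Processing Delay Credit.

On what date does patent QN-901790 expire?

(a) grant + 17 years → 19 July 2028.
(b) filing + 21 years → 29 August 2027.
Later of the two: 19 July 2028.
Opposition Stay Credit: +446 days → 8 October 2029.
Processing Delay Credit: +453 days → 4 January 2031.

January 4, 2031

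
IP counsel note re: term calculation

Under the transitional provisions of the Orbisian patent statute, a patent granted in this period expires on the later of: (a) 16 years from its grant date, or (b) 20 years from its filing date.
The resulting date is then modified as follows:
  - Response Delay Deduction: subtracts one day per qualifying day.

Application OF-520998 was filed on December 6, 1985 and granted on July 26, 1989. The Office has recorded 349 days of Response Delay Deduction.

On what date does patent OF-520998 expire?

December 22, 2004

(a) grant + 16 years → 26 July 2005.
(b) filing + 20 years → 6 December 2005.
Later of the two: 6 December 2005.
Response Delay Deduction: −349 days → 22 December 2004.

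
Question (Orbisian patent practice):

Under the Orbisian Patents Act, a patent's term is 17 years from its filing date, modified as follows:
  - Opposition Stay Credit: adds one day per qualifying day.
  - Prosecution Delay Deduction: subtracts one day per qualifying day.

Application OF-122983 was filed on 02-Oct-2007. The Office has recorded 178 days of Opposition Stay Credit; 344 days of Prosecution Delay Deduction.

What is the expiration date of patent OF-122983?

2024-04-19

Base term: filing date + 17 years → 2 October 2024.
Opposition Stay Credit: +178 days → 29 March 2025.
Prosecution Delay Deduction: −344 days → 19 April 2024.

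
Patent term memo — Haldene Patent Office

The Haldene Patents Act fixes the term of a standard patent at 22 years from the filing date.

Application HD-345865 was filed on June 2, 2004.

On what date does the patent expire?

Filing date + 22 years → 2 June 2026.

June 2, 2026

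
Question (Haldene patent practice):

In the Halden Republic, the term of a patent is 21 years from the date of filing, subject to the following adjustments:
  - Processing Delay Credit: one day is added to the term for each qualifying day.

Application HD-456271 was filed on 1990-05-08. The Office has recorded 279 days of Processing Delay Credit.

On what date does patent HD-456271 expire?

Base term: filing date + 21 years → 8 May 2011.
Processing Delay Credit: +279 days → 11 February 2012.

February 11, 2012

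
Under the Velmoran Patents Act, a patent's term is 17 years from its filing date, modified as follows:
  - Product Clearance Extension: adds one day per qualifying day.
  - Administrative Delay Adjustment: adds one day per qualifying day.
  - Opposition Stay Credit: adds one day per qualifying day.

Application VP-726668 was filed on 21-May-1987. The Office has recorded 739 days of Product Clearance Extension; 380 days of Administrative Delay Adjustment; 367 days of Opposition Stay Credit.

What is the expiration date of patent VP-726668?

Base term: filing date + 17 years → 21 May 2004.
Product Clearance Extension: +739 days → 30 May 2006.
Administrative Delay Adjustment: +380 days → 14 June 2007.
Opposition Stay Credit: +367 days → 15 June 2008.

2008-06-15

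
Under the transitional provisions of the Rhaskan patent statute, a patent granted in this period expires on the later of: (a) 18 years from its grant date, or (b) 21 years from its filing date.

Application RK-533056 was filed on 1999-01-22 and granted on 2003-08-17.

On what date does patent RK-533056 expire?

August 17, 2021

(a) grant + 18 years → 17 August 2021.
(b) filing + 21 years → 22 January 2020.
Later of the two: 17 August 2021.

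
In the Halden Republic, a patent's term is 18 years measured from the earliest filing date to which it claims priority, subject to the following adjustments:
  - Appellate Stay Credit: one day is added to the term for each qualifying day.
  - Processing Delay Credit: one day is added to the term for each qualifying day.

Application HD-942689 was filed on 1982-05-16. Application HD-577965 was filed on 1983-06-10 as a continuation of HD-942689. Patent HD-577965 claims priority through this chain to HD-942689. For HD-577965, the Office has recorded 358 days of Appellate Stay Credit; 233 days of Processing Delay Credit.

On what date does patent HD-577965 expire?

Earliest priority filing: 16 May 1982.
Base term: 16 May 1982 + 18 years → 16 May 2000.
Appellate Stay Credit: +358 days → 9 May 2001.
Processing Delay Credit: +233 days → 28 December 2001.

December 28, 2001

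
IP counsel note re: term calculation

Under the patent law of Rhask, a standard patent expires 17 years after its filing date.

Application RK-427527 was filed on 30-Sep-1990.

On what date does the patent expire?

Filing date + 17 years → 30 September 2007.

2007-09-30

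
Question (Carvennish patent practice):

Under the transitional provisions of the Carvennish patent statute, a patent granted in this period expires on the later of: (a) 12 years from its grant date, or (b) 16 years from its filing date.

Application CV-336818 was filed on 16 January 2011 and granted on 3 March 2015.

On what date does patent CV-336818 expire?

2027-03-03

(a) grant + 12 years → 3 March 2027.
(b) filing + 16 years → 16 January 2027.
Later of the two: 3 March 2027.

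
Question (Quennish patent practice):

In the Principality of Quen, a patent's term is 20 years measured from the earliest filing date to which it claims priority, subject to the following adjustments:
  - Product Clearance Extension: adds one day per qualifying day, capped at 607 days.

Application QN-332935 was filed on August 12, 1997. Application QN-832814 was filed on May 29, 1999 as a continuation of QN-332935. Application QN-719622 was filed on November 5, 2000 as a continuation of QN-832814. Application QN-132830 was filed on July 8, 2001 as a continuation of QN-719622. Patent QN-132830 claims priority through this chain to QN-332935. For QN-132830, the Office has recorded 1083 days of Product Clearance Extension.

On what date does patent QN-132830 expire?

April 11, 2019

Earliest priority filing: 12 August 1997.
Base term: 12 August 1997 + 20 years → 12 August 2017.
Product Clearance Extension: 1083 days claimed exceeds the 607-day cap, so +607 days → 11 April 2019.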